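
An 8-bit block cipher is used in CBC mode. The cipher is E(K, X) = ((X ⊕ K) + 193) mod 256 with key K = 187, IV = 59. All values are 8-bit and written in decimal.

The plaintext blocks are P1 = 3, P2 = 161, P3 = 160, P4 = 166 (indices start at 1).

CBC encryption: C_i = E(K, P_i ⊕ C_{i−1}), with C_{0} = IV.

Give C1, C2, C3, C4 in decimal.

C1: P1 ⊕ 59 = 56; E(K, 56) = 68.
C2: P2 ⊕ 68 = 229; E(K, 229) = 31.
C3: P3 ⊕ 31 = 191; E(K, 191) = 197.
C4: P4 ⊕ 197 = 99; E(K, 99) = 153.

C1 = 68, C2 = 31, C3 = 197, C4 = 153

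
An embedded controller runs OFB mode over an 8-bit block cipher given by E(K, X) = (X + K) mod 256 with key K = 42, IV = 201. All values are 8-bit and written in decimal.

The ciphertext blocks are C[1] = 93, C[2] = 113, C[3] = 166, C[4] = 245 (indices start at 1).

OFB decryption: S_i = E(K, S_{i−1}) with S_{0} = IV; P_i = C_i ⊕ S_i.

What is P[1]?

P[1] = 174

P[1]: S = E(K, 201) = 243; 93 ⊕ 243 = 174.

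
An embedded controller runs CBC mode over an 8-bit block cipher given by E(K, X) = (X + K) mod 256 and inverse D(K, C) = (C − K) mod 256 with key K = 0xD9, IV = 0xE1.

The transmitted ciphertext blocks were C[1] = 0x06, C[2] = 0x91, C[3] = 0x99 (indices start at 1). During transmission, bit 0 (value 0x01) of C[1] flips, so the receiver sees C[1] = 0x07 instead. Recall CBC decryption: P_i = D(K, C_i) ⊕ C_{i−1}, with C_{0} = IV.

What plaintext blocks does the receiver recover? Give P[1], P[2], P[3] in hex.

P[1] = 0xCF, P[2] = 0xBF, P[3] = 0x51

Only C[1] changed, to 0x07. In CBC, a change in C_i garbles P_i and flips the same bit in P_{i+1}. Decrypting the received ciphertext:
P[1]: D(K, 0x07) = 0x2E; 0x2E ⊕ 0xE1 = 0xCF.
P[2]: D(K, 0x91) = 0xB8; 0xB8 ⊕ 0x07 = 0xBF.
P[3]: D(K, 0x99) = 0xC0; 0xC0 ⊕ 0x91 = 0x51.
Blocks that differ from the original plaintext: P[1], P[2].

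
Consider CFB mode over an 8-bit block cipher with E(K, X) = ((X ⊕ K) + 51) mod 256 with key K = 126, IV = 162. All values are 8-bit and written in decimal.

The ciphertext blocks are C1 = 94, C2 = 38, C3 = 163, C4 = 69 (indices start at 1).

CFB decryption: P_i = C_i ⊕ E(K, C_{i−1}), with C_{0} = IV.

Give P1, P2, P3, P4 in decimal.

P1: E(K, 162) = 15; 94 ⊕ 15 = 81.
P2: E(K, 94) = 83; 38 ⊕ 83 = 117.
P3: E(K, 38) = 139; 163 ⊕ 139 = 40.
P4: E(K, 163) = 16; 69 ⊕ 16 = 85.

P1 = 81, P2 = 117, P3 = 40, P4 = 85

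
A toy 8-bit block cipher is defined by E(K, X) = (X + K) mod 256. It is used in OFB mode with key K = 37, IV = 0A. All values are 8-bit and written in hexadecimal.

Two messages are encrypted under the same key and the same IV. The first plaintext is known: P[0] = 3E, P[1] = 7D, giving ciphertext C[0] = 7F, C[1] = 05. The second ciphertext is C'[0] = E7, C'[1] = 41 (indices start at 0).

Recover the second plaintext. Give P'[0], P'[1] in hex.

In OFB with a reused IV, both messages share the same keystream S_i, so C_i ⊕ C'_i = P_i ⊕ P'_i and thus P'_i = P_i ⊕ C_i ⊕ C'_i.
P'[0]: 3E ⊕ 7F ⊕ E7 = A6.
P'[1]: 7D ⊕ 05 ⊕ 41 = 39.

P'[0] = A6, P'[1] = 39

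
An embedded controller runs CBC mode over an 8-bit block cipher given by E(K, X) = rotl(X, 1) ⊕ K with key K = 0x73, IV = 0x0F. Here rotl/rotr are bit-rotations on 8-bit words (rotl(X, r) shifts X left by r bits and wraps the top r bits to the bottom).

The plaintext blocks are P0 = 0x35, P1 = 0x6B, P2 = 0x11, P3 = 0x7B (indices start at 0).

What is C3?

CBC encryption: C_i = E(K, P_i ⊕ C_{i−1}), with C_{−1} = IV.
C0: P0 ⊕ 0x0F = 0x3A; E(K, 0x3A) = 0x07.
C1: P1 ⊕ 0x07 = 0x6C; E(K, 0x6C) = 0xAB.
C2: P2 ⊕ 0xAB = 0xBA; E(K, 0xBA) = 0x06.
C3: P3 ⊕ 0x06 = 0x7D; E(K, 0x7D) = 0x89.

C3 = 0x89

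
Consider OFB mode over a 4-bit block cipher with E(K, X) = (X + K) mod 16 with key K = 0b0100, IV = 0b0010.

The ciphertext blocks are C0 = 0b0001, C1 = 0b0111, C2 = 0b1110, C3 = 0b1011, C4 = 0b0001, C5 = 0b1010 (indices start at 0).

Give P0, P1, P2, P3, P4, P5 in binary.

OFB decryption: S_i = E(K, S_{i−1}) with S_{−1} = IV; P_i = C_i ⊕ S_i.
P0: S = E(K, 0b0010) = 0b0110; 0b0001 ⊕ 0b0110 = 0b0111.
P1: S = E(K, 0b0110) = 0b1010; 0b0111 ⊕ 0b1010 = 0b1101.
P2: S = E(K, 0b1010) = 0b1110; 0b1110 ⊕ 0b1110 = 0b0000.
P3: S = E(K, 0b1110) = 0b0010; 0b1011 ⊕ 0b0010 = 0b1001.
P4: S = E(K, 0b0010) = 0b0110; 0b0001 ⊕ 0b0110 = 0b0111.
P5: S = E(K, 0b0110) = 0b1010; 0b1010 ⊕ 0b1010 = 0b0000.

P0 = 0b0111, P1 = 0b1101, P2 = 0b0000, P3 = 0b1001, P4 = 0b0111, P5 = 0b0000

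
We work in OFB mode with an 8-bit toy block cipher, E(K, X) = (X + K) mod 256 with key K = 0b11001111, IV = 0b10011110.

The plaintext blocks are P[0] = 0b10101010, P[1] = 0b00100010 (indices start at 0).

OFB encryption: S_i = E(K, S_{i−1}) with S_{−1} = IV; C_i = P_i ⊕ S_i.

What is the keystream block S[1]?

C[0]: S = E(K, 0b10011110) = 0b01101101; 0b10101010 ⊕ 0b01101101 = 0b11000111.
C[1]: S = E(K, 0b01101101) = 0b00111100; 0b00100010 ⊕ 0b00111100 = 0b00011110.
So S[1] = 0b00111100.

0b00111100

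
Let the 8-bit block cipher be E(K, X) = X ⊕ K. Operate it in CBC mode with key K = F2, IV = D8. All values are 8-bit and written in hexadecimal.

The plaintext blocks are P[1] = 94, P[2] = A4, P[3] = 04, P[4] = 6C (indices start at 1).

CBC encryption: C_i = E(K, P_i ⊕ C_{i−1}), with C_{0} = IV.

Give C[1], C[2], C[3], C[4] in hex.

C[1] = BE, C[2] = E8, C[3] = 1E, C[4] = 80

C[1]: P[1] ⊕ D8 = 4C; E(K, 4C) = BE.
C[2]: P[2] ⊕ BE = 1A; E(K, 1A) = E8.
C[3]: P[3] ⊕ E8 = EC; E(K, EC) = 1E.
C[4]: P[4] ⊕ 1E = 72; E(K, 72) = 80.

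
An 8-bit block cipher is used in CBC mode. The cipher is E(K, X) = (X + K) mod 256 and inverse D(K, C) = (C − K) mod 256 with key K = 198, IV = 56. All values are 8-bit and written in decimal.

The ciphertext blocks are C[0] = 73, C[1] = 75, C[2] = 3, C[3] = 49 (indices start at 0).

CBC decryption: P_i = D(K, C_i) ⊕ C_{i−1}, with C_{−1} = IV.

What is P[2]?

P[2] = 118

P[2]: D(K, 3) = 61; 61 ⊕ 75 = 118.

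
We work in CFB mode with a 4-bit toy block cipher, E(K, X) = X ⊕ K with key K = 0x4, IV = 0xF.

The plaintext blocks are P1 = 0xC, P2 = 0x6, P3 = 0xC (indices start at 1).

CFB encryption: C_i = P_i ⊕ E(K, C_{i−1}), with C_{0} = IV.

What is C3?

C3 = 0xD

C1: E(K, 0xF) = 0xB; 0xC ⊕ 0xB = 0x7.
C2: E(K, 0x7) = 0x3; 0x6 ⊕ 0x3 = 0x5.
C3: E(K, 0x5) = 0x1; 0xC ⊕ 0x1 = 0xD.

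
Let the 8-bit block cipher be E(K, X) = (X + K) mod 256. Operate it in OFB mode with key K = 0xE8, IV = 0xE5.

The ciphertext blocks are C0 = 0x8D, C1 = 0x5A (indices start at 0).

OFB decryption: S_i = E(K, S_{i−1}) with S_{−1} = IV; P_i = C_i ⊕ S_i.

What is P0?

P0: S = E(K, 0xE5) = 0xCD; 0x8D ⊕ 0xCD = 0x40.

P0 = 0x40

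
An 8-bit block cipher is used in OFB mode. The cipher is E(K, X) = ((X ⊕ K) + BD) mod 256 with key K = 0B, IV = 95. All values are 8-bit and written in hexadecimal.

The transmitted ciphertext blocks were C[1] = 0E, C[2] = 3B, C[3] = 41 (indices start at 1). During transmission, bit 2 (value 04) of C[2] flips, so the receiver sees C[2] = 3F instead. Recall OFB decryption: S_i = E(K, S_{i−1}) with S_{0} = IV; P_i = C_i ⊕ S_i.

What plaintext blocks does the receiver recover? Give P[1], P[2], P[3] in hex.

Only C[2] changed, to 3F. In OFB, a change in C_i flips the same bit in P_i only; the keystream is unaffected. Decrypting the received ciphertext:
P[1]: S = E(K, 95) = 5B; 0E ⊕ 5B = 55.
P[2]: S = E(K, 5B) = 0D; 3F ⊕ 0D = 32.
P[3]: S = E(K, 0D) = C3; 41 ⊕ C3 = 82.
Blocks that differ from the original plaintext: P[2].

P[1] = 55, P[2] = 32, P[3] = 82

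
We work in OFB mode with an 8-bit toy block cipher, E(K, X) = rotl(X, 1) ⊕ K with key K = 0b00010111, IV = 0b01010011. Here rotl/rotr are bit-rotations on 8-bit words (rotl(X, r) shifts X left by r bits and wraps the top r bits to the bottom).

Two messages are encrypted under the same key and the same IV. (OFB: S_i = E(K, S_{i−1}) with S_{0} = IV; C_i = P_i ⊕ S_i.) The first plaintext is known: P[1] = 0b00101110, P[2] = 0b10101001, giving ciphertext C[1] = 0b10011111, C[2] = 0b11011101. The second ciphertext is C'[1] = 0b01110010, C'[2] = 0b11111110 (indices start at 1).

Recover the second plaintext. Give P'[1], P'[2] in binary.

In OFB with a reused IV, both messages share the same keystream S_i, so C_i ⊕ C'_i = P_i ⊕ P'_i and thus P'_i = P_i ⊕ C_i ⊕ C'_i.
P'[1]: 0b00101110 ⊕ 0b10011111 ⊕ 0b01110010 = 0b11000011.
P'[2]: 0b10101001 ⊕ 0b11011101 ⊕ 0b11111110 = 0b10001010.

P'[1] = 0b11000011, P'[2] = 0b10001010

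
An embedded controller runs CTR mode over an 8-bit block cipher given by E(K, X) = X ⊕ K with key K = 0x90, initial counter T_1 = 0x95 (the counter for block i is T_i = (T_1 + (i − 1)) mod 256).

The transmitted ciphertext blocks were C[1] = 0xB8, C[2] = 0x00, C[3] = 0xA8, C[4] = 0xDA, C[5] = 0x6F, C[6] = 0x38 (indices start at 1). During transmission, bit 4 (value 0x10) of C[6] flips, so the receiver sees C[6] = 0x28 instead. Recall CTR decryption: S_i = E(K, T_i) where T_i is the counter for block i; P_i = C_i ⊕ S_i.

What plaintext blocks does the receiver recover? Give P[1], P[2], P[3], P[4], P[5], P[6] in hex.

P[1] = 0xBD, P[2] = 0x06, P[3] = 0xAF, P[4] = 0xD2, P[5] = 0x66, P[6] = 0x22

Only C[6] changed, to 0x28. In CTR, a change in C_i flips the same bit in P_i only; the keystream is unaffected. Decrypting the received ciphertext:
P[1]: T = 0x95, S = E(K, T) = 0x05; 0xB8 ⊕ 0x05 = 0xBD.
P[2]: T = 0x96, S = E(K, T) = 0x06; 0x00 ⊕ 0x06 = 0x06.
P[3]: T = 0x97, S = E(K, T) = 0x07; 0xA8 ⊕ 0x07 = 0xAF.
P[4]: T = 0x98, S = E(K, T) = 0x08; 0xDA ⊕ 0x08 = 0xD2.
P[5]: T = 0x99, S = E(K, T) = 0x09; 0x6F ⊕ 0x09 = 0x66.
P[6]: T = 0x9A, S = E(K, T) = 0x0A; 0x28 ⊕ 0x0A = 0x22.
Blocks that differ from the original plaintext: P[6].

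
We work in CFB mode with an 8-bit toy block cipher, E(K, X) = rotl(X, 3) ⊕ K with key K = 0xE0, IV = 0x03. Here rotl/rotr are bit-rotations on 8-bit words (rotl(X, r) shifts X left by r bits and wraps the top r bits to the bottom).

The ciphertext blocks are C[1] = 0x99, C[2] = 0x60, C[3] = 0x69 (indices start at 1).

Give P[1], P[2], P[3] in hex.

P[1] = 0x61, P[2] = 0x4C, P[3] = 0x8A

CFB decryption: P_i = C_i ⊕ E(K, C_{i−1}), with C_{0} = IV.
P[1]: E(K, 0x03) = 0xF8; 0x99 ⊕ 0xF8 = 0x61.
P[2]: E(K, 0x99) = 0x2C; 0x60 ⊕ 0x2C = 0x4C.
P[3]: E(K, 0x60) = 0xE3; 0x69 ⊕ 0xE3 = 0x8A.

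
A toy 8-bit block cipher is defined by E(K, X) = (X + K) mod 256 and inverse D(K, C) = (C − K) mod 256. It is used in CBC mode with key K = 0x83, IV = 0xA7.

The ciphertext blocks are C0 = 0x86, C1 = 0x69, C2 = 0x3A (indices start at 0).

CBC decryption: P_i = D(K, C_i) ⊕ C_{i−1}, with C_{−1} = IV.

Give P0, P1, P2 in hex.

P0: D(K, 0x86) = 0x03; 0x03 ⊕ 0xA7 = 0xA4.
P1: D(K, 0x69) = 0xE6; 0xE6 ⊕ 0x86 = 0x60.
P2: D(K, 0x3A) = 0xB7; 0xB7 ⊕ 0x69 = 0xDE.

P0 = 0xA4, P1 = 0x60, P2 = 0xDE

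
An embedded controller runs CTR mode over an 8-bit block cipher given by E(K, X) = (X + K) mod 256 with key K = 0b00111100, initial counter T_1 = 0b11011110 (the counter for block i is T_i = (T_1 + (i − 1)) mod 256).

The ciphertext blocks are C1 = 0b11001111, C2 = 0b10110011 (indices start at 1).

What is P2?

P2 = 0b10101000

CTR decryption: S_i = E(K, T_i) where T_i is the counter for block i; P_i = C_i ⊕ S_i.
P2: T = 0b11011111, S = E(K, T) = 0b00011011; 0b10110011 ⊕ 0b00011011 = 0b10101000.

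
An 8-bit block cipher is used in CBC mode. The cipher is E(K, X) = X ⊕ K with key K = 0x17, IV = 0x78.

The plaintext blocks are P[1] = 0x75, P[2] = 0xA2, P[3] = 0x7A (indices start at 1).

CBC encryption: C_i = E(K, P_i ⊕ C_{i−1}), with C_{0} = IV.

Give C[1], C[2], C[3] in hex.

C[1]: P[1] ⊕ 0x78 = 0x0D; E(K, 0x0D) = 0x1A.
C[2]: P[2] ⊕ 0x1A = 0xB8; E(K, 0xB8) = 0xAF.
C[3]: P[3] ⊕ 0xAF = 0xD5; E(K, 0xD5) = 0xC2.

C[1] = 0x1A, C[2] = 0xAF, C[3] = 0xC2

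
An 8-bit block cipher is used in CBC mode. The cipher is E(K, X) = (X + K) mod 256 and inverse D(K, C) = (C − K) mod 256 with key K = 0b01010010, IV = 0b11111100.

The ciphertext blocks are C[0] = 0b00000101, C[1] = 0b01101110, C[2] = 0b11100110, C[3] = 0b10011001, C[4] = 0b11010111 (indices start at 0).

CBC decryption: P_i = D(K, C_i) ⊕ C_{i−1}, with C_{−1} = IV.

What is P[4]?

P[4]: D(K, 0b11010111) = 0b10000101; 0b10000101 ⊕ 0b10011001 = 0b00011100.

P[4] = 0b00011100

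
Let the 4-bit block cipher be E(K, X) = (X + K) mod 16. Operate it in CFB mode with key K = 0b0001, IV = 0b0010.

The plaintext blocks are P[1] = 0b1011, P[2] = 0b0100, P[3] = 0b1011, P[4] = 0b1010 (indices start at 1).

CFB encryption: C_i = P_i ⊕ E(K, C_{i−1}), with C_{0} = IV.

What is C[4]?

C[1]: E(K, 0b0010) = 0b0011; 0b1011 ⊕ 0b0011 = 0b1000.
C[2]: E(K, 0b1000) = 0b1001; 0b0100 ⊕ 0b1001 = 0b1101.
C[3]: E(K, 0b1101) = 0b1110; 0b1011 ⊕ 0b1110 = 0b0101.
C[4]: E(K, 0b0101) = 0b0110; 0b1010 ⊕ 0b0110 = 0b1100.

C[4] = 0b1100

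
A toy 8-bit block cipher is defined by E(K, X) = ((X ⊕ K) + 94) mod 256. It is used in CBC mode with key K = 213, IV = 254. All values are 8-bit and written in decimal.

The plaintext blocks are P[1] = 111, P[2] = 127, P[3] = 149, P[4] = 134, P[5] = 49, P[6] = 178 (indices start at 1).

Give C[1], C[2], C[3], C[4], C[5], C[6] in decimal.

CBC encryption: C_i = E(K, P_i ⊕ C_{i−1}), with C_{0} = IV.
C[1]: P[1] ⊕ 254 = 145; E(K, 145) = 162.
C[2]: P[2] ⊕ 162 = 221; E(K, 221) = 102.
C[3]: P[3] ⊕ 102 = 243; E(K, 243) = 132.
C[4]: P[4] ⊕ 132 = 2; E(K, 2) = 53.
C[5]: P[5] ⊕ 53 = 4; E(K, 4) = 47.
C[6]: P[6] ⊕ 47 = 157; E(K, 157) = 166.

C[1] = 162, C[2] = 102, C[3] = 132, C[4] = 53, C[5] = 47, C[6] = 166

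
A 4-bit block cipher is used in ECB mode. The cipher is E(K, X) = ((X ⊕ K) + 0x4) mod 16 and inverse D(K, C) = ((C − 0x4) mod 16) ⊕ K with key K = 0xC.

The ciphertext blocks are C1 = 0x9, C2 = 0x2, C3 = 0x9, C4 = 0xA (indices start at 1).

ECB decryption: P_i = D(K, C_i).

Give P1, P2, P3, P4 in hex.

P1 = 0x9, P2 = 0x2, P3 = 0x9, P4 = 0xA

P1: D(K, 0x9) = 0x9.
P2: D(K, 0x2) = 0x2.
P3: D(K, 0x9) = 0x9.
P4: D(K, 0xA) = 0xA.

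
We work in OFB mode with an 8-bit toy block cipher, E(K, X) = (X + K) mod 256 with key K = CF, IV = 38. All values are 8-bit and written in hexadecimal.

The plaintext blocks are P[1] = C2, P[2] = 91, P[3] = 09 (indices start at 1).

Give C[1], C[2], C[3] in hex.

OFB encryption: S_i = E(K, S_{i−1}) with S_{0} = IV; C_i = P_i ⊕ S_i.
C[1]: S = E(K, 38) = 07; C2 ⊕ 07 = C5.
C[2]: S = E(K, 07) = D6; 91 ⊕ D6 = 47.
C[3]: S = E(K, D6) = A5; 09 ⊕ A5 = AC.

C[1] = C5, C[2] = 47, C[3] = AC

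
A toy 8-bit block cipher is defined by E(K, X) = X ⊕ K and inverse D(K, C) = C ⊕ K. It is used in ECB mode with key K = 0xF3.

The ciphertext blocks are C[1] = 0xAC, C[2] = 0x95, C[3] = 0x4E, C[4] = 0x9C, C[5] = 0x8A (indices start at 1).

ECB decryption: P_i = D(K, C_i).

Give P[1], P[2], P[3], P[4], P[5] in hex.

P[1]: D(K, 0xAC) = 0x5F.
P[2]: D(K, 0x95) = 0x66.
P[3]: D(K, 0x4E) = 0xBD.
P[4]: D(K, 0x9C) = 0x6F.
P[5]: D(K, 0x8A) = 0x79.

P[1] = 0x5F, P[2] = 0x66, P[3] = 0xBD, P[4] = 0x6F, P[5] = 0x79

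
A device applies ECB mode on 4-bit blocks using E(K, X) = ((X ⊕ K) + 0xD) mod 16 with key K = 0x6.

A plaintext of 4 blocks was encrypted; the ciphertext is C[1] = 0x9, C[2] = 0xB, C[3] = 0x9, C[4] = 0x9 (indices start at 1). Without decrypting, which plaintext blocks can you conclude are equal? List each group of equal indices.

ECB encrypts each block independently with the same key, so equal ciphertext blocks imply equal plaintext blocks.
C[1] = C[3] = C[4] = 0x9, so P[1] = P[3] = P[4].

P[1] = P[3] = P[4]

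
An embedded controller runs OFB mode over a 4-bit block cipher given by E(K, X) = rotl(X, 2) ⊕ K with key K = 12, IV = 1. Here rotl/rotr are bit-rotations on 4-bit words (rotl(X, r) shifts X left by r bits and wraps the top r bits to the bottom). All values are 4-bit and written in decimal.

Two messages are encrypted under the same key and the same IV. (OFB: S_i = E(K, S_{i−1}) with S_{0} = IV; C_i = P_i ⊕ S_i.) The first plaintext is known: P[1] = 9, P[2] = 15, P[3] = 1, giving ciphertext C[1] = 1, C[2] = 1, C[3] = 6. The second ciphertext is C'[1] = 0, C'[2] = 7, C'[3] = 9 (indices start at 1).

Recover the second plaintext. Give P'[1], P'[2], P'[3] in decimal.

In OFB with a reused IV, both messages share the same keystream S_i, so C_i ⊕ C'_i = P_i ⊕ P'_i and thus P'_i = P_i ⊕ C_i ⊕ C'_i.
P'[1]: 9 ⊕ 1 ⊕ 0 = 8.
P'[2]: 15 ⊕ 1 ⊕ 7 = 9.
P'[3]: 1 ⊕ 6 ⊕ 9 = 14.

P'[1] = 8, P'[2] = 9, P'[3] = 14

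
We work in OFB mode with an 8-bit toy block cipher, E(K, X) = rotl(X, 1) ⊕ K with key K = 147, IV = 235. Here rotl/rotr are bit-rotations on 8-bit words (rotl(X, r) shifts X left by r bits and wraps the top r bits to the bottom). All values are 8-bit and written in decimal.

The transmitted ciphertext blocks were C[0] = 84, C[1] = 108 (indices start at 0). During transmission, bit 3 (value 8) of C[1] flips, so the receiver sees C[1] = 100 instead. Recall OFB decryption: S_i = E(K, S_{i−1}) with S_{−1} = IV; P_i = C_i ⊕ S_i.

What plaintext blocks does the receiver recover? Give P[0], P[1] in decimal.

Only C[1] changed, to 100. In OFB, a change in C_i flips the same bit in P_i only; the keystream is unaffected. Decrypting the received ciphertext:
P[0]: S = E(K, 235) = 68; 84 ⊕ 68 = 16.
P[1]: S = E(K, 68) = 27; 100 ⊕ 27 = 127.
Blocks that differ from the original plaintext: P[1].

P[0] = 16, P[1] = 127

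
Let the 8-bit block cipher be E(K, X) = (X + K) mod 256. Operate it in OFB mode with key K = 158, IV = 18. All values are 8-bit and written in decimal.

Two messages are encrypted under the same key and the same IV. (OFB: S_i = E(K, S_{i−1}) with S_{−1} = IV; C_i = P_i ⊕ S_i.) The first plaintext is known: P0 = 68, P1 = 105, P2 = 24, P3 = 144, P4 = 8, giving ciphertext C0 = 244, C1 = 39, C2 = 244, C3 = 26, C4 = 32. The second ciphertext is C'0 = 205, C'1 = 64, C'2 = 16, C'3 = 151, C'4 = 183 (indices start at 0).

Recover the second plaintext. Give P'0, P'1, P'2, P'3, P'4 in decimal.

P'0 = 125, P'1 = 14, P'2 = 252, P'3 = 29, P'4 = 159

In OFB with a reused IV, both messages share the same keystream S_i, so C_i ⊕ C'_i = P_i ⊕ P'_i and thus P'_i = P_i ⊕ C_i ⊕ C'_i.
P'0: 68 ⊕ 244 ⊕ 205 = 125.
P'1: 105 ⊕ 39 ⊕ 64 = 14.
P'2: 24 ⊕ 244 ⊕ 16 = 252.
P'3: 144 ⊕ 26 ⊕ 151 = 29.
P'4: 8 ⊕ 32 ⊕ 183 = 159.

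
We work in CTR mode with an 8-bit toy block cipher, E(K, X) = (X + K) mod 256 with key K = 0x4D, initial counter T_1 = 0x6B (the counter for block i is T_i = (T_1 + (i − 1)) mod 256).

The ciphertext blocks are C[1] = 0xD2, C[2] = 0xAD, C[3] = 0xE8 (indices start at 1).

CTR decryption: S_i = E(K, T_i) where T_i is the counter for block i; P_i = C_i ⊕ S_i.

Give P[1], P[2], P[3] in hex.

P[1]: T = 0x6B, S = E(K, T) = 0xB8; 0xD2 ⊕ 0xB8 = 0x6A.
P[2]: T = 0x6C, S = E(K, T) = 0xB9; 0xAD ⊕ 0xB9 = 0x14.
P[3]: T = 0x6D, S = E(K, T) = 0xBA; 0xE8 ⊕ 0xBA = 0x52.

P[1] = 0x6A, P[2] = 0x14, P[3] = 0x52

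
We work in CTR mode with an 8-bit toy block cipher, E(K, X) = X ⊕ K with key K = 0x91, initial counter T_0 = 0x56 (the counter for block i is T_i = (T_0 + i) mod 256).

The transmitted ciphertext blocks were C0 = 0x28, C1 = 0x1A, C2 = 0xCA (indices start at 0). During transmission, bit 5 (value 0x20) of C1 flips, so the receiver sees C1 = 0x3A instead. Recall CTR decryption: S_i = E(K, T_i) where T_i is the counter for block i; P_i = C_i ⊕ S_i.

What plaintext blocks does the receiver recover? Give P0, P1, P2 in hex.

Only C1 changed, to 0x3A. In CTR, a change in C_i flips the same bit in P_i only; the keystream is unaffected. Decrypting the received ciphertext:
P0: T = 0x56, S = E(K, T) = 0xC7; 0x28 ⊕ 0xC7 = 0xEF.
P1: T = 0x57, S = E(K, T) = 0xC6; 0x3A ⊕ 0xC6 = 0xFC.
P2: T = 0x58, S = E(K, T) = 0xC9; 0xCA ⊕ 0xC9 = 0x03.
Blocks that differ from the original plaintext: P1.

P0 = 0xEF, P1 = 0xFC, P2 = 0x03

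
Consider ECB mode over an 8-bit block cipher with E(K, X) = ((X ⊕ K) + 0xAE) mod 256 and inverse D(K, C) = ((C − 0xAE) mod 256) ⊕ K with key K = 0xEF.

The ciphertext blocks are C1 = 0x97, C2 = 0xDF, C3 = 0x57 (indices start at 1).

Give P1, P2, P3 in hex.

ECB decryption: P_i = D(K, C_i).
P1: D(K, 0x97) = 0x06.
P2: D(K, 0xDF) = 0xDE.
P3: D(K, 0x57) = 0x46.

P1 = 0x06, P2 = 0xDE, P3 = 0x46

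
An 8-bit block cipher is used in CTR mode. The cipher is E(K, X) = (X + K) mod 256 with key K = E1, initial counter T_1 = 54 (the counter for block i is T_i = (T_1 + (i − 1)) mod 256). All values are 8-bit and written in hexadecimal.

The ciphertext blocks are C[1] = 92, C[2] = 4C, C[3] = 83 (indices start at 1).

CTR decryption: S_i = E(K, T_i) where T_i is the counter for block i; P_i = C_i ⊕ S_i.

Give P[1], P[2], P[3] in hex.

P[1]: T = 54, S = E(K, T) = 35; 92 ⊕ 35 = A7.
P[2]: T = 55, S = E(K, T) = 36; 4C ⊕ 36 = 7A.
P[3]: T = 56, S = E(K, T) = 37; 83 ⊕ 37 = B4.

P[1] = A7, P[2] = 7A, P[3] = B4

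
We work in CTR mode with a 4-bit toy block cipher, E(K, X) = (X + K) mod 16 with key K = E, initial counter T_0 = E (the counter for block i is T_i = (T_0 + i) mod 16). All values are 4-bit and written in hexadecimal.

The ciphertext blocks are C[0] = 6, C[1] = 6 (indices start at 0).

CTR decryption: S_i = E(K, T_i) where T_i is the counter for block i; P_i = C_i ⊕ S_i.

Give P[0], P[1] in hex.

P[0] = A, P[1] = B

P[0]: T = E, S = E(K, T) = C; 6 ⊕ C = A.
P[1]: T = F, S = E(K, T) = D; 6 ⊕ D = B.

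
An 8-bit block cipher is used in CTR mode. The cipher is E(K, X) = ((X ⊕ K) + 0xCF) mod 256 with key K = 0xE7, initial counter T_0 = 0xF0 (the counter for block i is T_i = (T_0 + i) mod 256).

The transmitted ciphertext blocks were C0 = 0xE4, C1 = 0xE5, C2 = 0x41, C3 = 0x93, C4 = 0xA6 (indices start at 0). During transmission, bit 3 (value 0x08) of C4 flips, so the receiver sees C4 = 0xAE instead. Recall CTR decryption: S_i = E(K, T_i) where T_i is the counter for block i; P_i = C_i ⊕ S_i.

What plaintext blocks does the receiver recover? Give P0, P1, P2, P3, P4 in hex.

P0 = 0x02, P1 = 0x00, P2 = 0xA5, P3 = 0x70, P4 = 0x4C

Only C4 changed, to 0xAE. In CTR, a change in C_i flips the same bit in P_i only; the keystream is unaffected. Decrypting the received ciphertext:
P0: T = 0xF0, S = E(K, T) = 0xE6; 0xE4 ⊕ 0xE6 = 0x02.
P1: T = 0xF1, S = E(K, T) = 0xE5; 0xE5 ⊕ 0xE5 = 0x00.
P2: T = 0xF2, S = E(K, T) = 0xE4; 0x41 ⊕ 0xE4 = 0xA5.
P3: T = 0xF3, S = E(K, T) = 0xE3; 0x93 ⊕ 0xE3 = 0x70.
P4: T = 0xF4, S = E(K, T) = 0xE2; 0xAE ⊕ 0xE2 = 0x4C.
Blocks that differ from the original plaintext: P4.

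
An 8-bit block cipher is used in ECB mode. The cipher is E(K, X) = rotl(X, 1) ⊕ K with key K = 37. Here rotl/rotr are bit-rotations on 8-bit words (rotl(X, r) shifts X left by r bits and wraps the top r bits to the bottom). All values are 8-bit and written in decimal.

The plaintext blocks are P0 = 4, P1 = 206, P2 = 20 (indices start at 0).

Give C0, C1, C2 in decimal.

ECB encryption: C_i = E(K, P_i).
C0: E(K, 4) = 45.
C1: E(K, 206) = 184.
C2: E(K, 20) = 13.

C0 = 45, C1 = 184, C2 = 13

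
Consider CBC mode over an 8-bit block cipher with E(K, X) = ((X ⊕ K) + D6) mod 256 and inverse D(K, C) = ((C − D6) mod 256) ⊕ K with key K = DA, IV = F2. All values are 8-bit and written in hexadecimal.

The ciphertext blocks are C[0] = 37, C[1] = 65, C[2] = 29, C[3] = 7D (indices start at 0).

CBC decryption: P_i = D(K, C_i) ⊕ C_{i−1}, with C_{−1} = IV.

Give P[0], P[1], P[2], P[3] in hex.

P[0] = 49, P[1] = 62, P[2] = EC, P[3] = 54

P[0]: D(K, 37) = BB; BB ⊕ F2 = 49.
P[1]: D(K, 65) = 55; 55 ⊕ 37 = 62.
P[2]: D(K, 29) = 89; 89 ⊕ 65 = EC.
P[3]: D(K, 7D) = 7D; 7D ⊕ 29 = 54.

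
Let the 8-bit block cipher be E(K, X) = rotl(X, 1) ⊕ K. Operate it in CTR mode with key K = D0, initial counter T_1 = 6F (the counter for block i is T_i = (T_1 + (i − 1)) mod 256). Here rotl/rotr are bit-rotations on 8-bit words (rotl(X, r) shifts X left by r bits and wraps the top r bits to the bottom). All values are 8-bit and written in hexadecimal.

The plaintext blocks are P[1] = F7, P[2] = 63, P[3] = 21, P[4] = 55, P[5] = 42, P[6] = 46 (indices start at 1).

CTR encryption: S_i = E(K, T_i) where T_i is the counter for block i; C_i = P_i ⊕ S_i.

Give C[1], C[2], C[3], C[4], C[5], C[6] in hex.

C[1]: T = 6F, S = E(K, T) = 0E; F7 ⊕ 0E = F9.
C[2]: T = 70, S = E(K, T) = 30; 63 ⊕ 30 = 53.
C[3]: T = 71, S = E(K, T) = 32; 21 ⊕ 32 = 13.
C[4]: T = 72, S = E(K, T) = 34; 55 ⊕ 34 = 61.
C[5]: T = 73, S = E(K, T) = 36; 42 ⊕ 36 = 74.
C[6]: T = 74, S = E(K, T) = 38; 46 ⊕ 38 = 7E.

C[1] = F9, C[2] = 53, C[3] = 13, C[4] = 61, C[5] = 74, C[6] = 7E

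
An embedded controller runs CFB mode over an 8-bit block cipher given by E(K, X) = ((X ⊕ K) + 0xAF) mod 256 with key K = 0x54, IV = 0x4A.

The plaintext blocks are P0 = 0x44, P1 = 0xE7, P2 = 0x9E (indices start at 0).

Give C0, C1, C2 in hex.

C0 = 0x89, C1 = 0x6B, C2 = 0x70

CFB encryption: C_i = P_i ⊕ E(K, C_{i−1}), with C_{−1} = IV.
C0: E(K, 0x4A) = 0xCD; 0x44 ⊕ 0xCD = 0x89.
C1: E(K, 0x89) = 0x8C; 0xE7 ⊕ 0x8C = 0x6B.
C2: E(K, 0x6B) = 0xEE; 0x9E ⊕ 0xEE = 0x70.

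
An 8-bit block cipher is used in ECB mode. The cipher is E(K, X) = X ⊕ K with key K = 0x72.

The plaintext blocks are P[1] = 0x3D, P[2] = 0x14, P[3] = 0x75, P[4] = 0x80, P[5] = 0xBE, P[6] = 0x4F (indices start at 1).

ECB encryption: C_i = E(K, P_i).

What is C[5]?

C[5]: E(K, 0xBE) = 0xCC.

C[5] = 0xCC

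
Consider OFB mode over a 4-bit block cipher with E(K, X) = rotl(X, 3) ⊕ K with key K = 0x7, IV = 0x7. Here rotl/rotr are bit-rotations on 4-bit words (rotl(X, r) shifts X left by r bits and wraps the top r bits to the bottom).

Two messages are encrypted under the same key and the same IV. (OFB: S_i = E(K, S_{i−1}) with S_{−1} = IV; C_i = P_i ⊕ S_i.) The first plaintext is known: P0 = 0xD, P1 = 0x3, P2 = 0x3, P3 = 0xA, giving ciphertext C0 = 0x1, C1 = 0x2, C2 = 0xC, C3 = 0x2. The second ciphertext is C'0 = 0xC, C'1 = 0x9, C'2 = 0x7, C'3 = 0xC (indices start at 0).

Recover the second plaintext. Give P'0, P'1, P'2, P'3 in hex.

P'0 = 0x0, P'1 = 0x8, P'2 = 0x8, P'3 = 0x4

In OFB with a reused IV, both messages share the same keystream S_i, so C_i ⊕ C'_i = P_i ⊕ P'_i and thus P'_i = P_i ⊕ C_i ⊕ C'_i.
P'0: 0xD ⊕ 0x1 ⊕ 0xC = 0x0.
P'1: 0x3 ⊕ 0x2 ⊕ 0x9 = 0x8.
P'2: 0x3 ⊕ 0xC ⊕ 0x7 = 0x8.
P'3: 0xA ⊕ 0x2 ⊕ 0xC = 0x4.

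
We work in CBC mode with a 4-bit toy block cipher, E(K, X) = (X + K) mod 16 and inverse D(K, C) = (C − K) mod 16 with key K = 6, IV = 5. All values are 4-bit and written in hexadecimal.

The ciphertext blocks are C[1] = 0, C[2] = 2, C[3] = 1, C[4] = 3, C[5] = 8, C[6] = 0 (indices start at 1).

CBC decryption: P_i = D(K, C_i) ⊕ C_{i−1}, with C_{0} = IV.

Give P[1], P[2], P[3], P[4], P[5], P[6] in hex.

P[1] = F, P[2] = C, P[3] = 9, P[4] = C, P[5] = 1, P[6] = 2

P[1]: D(K, 0) = A; A ⊕ 5 = F.
P[2]: D(K, 2) = C; C ⊕ 0 = C.
P[3]: D(K, 1) = B; B ⊕ 2 = 9.
P[4]: D(K, 3) = D; D ⊕ 1 = C.
P[5]: D(K, 8) = 2; 2 ⊕ 3 = 1.
P[6]: D(K, 0) = A; A ⊕ 8 = 2.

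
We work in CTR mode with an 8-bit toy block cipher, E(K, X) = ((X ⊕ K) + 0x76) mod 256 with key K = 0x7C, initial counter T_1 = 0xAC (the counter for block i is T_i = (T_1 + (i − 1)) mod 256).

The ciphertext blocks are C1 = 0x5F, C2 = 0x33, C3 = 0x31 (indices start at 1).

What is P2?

CTR decryption: S_i = E(K, T_i) where T_i is the counter for block i; P_i = C_i ⊕ S_i.
P2: T = 0xAD, S = E(K, T) = 0x47; 0x33 ⊕ 0x47 = 0x74.

P2 = 0x74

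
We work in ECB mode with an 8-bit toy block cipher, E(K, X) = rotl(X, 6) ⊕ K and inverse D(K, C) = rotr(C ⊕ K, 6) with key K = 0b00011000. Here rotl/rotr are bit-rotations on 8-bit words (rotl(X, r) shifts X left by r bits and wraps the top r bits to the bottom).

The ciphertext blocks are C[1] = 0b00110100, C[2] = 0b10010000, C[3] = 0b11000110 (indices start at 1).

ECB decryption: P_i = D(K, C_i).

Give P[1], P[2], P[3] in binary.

P[1]: D(K, 0b00110100) = 0b10110000.
P[2]: D(K, 0b10010000) = 0b00100010.
P[3]: D(K, 0b11000110) = 0b01111011.

P[1] = 0b10110000, P[2] = 0b00100010, P[3] = 0b01111011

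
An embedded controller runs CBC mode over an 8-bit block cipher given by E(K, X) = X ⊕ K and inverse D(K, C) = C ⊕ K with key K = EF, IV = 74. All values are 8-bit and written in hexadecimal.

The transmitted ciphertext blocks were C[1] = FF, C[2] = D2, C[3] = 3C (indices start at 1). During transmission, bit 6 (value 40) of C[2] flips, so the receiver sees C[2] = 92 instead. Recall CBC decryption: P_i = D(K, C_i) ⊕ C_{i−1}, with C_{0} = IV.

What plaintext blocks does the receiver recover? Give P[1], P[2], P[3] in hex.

Only C[2] changed, to 92. In CBC, a change in C_i garbles P_i and flips the same bit in P_{i+1}. Decrypting the received ciphertext:
P[1]: D(K, FF) = 10; 10 ⊕ 74 = 64.
P[2]: D(K, 92) = 7D; 7D ⊕ FF = 82.
P[3]: D(K, 3C) = D3; D3 ⊕ 92 = 41.
Blocks that differ from the original plaintext: P[2], P[3].

P[1] = 64, P[2] = 82, P[3] = 41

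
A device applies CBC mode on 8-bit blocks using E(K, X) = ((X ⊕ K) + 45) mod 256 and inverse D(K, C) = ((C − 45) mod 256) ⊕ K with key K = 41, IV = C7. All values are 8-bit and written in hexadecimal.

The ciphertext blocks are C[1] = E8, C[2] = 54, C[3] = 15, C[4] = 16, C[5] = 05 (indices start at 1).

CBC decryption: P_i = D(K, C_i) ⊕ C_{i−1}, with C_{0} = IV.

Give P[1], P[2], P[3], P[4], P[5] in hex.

P[1] = 25, P[2] = A6, P[3] = C5, P[4] = 85, P[5] = 97

P[1]: D(K, E8) = E2; E2 ⊕ C7 = 25.
P[2]: D(K, 54) = 4E; 4E ⊕ E8 = A6.
P[3]: D(K, 15) = 91; 91 ⊕ 54 = C5.
P[4]: D(K, 16) = 90; 90 ⊕ 15 = 85.
P[5]: D(K, 05) = 81; 81 ⊕ 16 = 97.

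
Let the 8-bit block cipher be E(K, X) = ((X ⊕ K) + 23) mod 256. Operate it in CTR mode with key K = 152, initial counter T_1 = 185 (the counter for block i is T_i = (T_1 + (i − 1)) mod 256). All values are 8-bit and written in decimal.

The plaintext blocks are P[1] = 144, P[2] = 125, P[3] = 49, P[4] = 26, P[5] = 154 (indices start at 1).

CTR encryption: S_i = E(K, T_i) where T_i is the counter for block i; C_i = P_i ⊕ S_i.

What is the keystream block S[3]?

58

C[1]: T = 185, S = E(K, T) = 56; 144 ⊕ 56 = 168.
C[2]: T = 186, S = E(K, T) = 57; 125 ⊕ 57 = 68.
C[3]: T = 187, S = E(K, T) = 58; 49 ⊕ 58 = 11.
So S[3] = 58.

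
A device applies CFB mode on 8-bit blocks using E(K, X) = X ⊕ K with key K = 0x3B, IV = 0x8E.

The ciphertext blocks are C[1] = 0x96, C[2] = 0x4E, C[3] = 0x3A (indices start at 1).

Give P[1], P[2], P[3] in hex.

CFB decryption: P_i = C_i ⊕ E(K, C_{i−1}), with C_{0} = IV.
P[1]: E(K, 0x8E) = 0xB5; 0x96 ⊕ 0xB5 = 0x23.
P[2]: E(K, 0x96) = 0xAD; 0x4E ⊕ 0xAD = 0xE3.
P[3]: E(K, 0x4E) = 0x75; 0x3A ⊕ 0x75 = 0x4F.

P[1] = 0x23, P[2] = 0xE3, P[3] = 0x4F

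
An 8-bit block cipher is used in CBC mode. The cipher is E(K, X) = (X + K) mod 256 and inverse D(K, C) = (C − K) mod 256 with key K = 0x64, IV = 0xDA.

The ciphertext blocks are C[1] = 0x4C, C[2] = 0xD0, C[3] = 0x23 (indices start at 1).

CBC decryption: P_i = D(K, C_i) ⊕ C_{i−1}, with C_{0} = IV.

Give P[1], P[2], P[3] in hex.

P[1] = 0x32, P[2] = 0x20, P[3] = 0x6F

P[1]: D(K, 0x4C) = 0xE8; 0xE8 ⊕ 0xDA = 0x32.
P[2]: D(K, 0xD0) = 0x6C; 0x6C ⊕ 0x4C = 0x20.
P[3]: D(K, 0x23) = 0xBF; 0xBF ⊕ 0xD0 = 0x6F.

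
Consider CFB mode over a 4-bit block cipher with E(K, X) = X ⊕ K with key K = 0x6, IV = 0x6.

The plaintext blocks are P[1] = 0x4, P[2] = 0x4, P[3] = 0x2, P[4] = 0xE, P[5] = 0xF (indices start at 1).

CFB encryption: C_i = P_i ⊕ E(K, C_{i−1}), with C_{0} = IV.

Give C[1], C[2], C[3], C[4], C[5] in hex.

C[1] = 0x4, C[2] = 0x6, C[3] = 0x2, C[4] = 0xA, C[5] = 0x3

C[1]: E(K, 0x6) = 0x0; 0x4 ⊕ 0x0 = 0x4.
C[2]: E(K, 0x4) = 0x2; 0x4 ⊕ 0x2 = 0x6.
C[3]: E(K, 0x6) = 0x0; 0x2 ⊕ 0x0 = 0x2.
C[4]: E(K, 0x2) = 0x4; 0xE ⊕ 0x4 = 0xA.
C[5]: E(K, 0xA) = 0xC; 0xF ⊕ 0xC = 0x3.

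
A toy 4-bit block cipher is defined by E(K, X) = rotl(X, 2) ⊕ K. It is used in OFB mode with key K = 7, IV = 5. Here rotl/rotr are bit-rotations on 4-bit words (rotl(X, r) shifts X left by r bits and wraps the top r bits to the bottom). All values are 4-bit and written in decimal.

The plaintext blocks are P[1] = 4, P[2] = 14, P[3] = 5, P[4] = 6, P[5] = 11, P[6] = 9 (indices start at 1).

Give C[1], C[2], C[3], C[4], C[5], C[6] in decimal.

C[1] = 6, C[2] = 1, C[3] = 13, C[4] = 3, C[5] = 9, C[6] = 6

OFB encryption: S_i = E(K, S_{i−1}) with S_{0} = IV; C_i = P_i ⊕ S_i.
C[1]: S = E(K, 5) = 2; 4 ⊕ 2 = 6.
C[2]: S = E(K, 2) = 15; 14 ⊕ 15 = 1.
C[3]: S = E(K, 15) = 8; 5 ⊕ 8 = 13.
C[4]: S = E(K, 8) = 5; 6 ⊕ 5 = 3.
C[5]: S = E(K, 5) = 2; 11 ⊕ 2 = 9.
C[6]: S = E(K, 2) = 15; 9 ⊕ 15 = 6.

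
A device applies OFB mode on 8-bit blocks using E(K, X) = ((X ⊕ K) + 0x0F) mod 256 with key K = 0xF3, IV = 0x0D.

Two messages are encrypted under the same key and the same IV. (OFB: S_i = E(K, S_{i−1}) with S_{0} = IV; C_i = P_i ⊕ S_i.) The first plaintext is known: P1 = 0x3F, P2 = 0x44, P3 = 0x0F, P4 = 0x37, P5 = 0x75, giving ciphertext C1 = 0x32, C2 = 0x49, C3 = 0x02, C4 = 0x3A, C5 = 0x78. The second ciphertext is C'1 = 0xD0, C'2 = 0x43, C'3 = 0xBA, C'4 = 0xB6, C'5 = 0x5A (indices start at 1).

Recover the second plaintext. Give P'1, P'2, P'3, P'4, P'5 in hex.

In OFB with a reused IV, both messages share the same keystream S_i, so C_i ⊕ C'_i = P_i ⊕ P'_i and thus P'_i = P_i ⊕ C_i ⊕ C'_i.
P'1: 0x3F ⊕ 0x32 ⊕ 0xD0 = 0xDD.
P'2: 0x44 ⊕ 0x49 ⊕ 0x43 = 0x4E.
P'3: 0x0F ⊕ 0x02 ⊕ 0xBA = 0xB7.
P'4: 0x37 ⊕ 0x3A ⊕ 0xB6 = 0xBB.
P'5: 0x75 ⊕ 0x78 ⊕ 0x5A = 0x57.

P'1 = 0xDD, P'2 = 0x4E, P'3 = 0xB7, P'4 = 0xBB, P'5 = 0x57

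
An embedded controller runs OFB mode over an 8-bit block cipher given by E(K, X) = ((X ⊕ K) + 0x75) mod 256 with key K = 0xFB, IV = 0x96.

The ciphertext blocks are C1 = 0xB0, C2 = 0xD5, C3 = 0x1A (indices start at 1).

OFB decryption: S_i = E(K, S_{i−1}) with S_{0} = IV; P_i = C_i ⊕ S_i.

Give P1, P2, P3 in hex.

P1 = 0x52, P2 = 0x5B, P3 = 0xF0

P1: S = E(K, 0x96) = 0xE2; 0xB0 ⊕ 0xE2 = 0x52.
P2: S = E(K, 0xE2) = 0x8E; 0xD5 ⊕ 0x8E = 0x5B.
P3: S = E(K, 0x8E) = 0xEA; 0x1A ⊕ 0xEA = 0xF0.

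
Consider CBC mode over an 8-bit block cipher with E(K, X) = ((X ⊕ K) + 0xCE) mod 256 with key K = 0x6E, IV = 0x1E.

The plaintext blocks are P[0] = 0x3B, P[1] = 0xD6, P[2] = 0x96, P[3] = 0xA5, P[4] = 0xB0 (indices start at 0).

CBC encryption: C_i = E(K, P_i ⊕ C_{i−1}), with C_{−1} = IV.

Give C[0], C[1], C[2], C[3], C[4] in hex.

C[0]: P[0] ⊕ 0x1E = 0x25; E(K, 0x25) = 0x19.
C[1]: P[1] ⊕ 0x19 = 0xCF; E(K, 0xCF) = 0x6F.
C[2]: P[2] ⊕ 0x6F = 0xF9; E(K, 0xF9) = 0x65.
C[3]: P[3] ⊕ 0x65 = 0xC0; E(K, 0xC0) = 0x7C.
C[4]: P[4] ⊕ 0x7C = 0xCC; E(K, 0xCC) = 0x70.

C[0] = 0x19, C[1] = 0x6F, C[2] = 0x65, C[3] = 0x7C, C[4] = 0x70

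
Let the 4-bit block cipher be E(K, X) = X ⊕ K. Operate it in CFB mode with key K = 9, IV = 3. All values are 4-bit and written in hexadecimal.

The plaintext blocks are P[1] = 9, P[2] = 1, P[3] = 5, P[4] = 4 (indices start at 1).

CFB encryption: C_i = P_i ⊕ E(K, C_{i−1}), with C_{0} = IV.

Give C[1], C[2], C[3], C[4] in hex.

C[1]: E(K, 3) = A; 9 ⊕ A = 3.
C[2]: E(K, 3) = A; 1 ⊕ A = B.
C[3]: E(K, B) = 2; 5 ⊕ 2 = 7.
C[4]: E(K, 7) = E; 4 ⊕ E = A.

C[1] = 3, C[2] = B, C[3] = 7, C[4] = A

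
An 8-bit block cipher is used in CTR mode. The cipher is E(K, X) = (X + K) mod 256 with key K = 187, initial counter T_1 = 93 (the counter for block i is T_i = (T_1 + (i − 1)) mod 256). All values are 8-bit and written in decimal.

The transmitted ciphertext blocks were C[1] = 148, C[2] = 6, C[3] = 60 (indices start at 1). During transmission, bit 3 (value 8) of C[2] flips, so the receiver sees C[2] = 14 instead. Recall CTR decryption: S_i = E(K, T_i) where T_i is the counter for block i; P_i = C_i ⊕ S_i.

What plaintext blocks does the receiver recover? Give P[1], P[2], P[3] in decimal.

P[1] = 140, P[2] = 23, P[3] = 38

Only C[2] changed, to 14. In CTR, a change in C_i flips the same bit in P_i only; the keystream is unaffected. Decrypting the received ciphertext:
P[1]: T = 93, S = E(K, T) = 24; 148 ⊕ 24 = 140.
P[2]: T = 94, S = E(K, T) = 25; 14 ⊕ 25 = 23.
P[3]: T = 95, S = E(K, T) = 26; 60 ⊕ 26 = 38.
Blocks that differ from the original plaintext: P[2].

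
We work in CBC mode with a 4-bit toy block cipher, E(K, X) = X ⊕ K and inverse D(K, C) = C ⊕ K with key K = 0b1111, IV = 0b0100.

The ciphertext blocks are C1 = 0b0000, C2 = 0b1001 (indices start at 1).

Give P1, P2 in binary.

CBC decryption: P_i = D(K, C_i) ⊕ C_{i−1}, with C_{0} = IV.
P1: D(K, 0b0000) = 0b1111; 0b1111 ⊕ 0b0100 = 0b1011.
P2: D(K, 0b1001) = 0b0110; 0b0110 ⊕ 0b0000 = 0b0110.

P1 = 0b1011, P2 = 0b0110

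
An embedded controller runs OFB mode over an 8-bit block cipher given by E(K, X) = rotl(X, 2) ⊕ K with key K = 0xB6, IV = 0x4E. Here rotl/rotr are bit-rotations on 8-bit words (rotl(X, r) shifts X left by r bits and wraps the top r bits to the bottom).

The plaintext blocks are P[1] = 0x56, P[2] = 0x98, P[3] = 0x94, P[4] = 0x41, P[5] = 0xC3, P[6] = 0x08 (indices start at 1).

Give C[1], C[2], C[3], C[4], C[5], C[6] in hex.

C[1] = 0xD9, C[2] = 0x10, C[3] = 0x00, C[4] = 0xA5, C[5] = 0xE6, C[6] = 0x2A

OFB encryption: S_i = E(K, S_{i−1}) with S_{0} = IV; C_i = P_i ⊕ S_i.
C[1]: S = E(K, 0x4E) = 0x8F; 0x56 ⊕ 0x8F = 0xD9.
C[2]: S = E(K, 0x8F) = 0x88; 0x98 ⊕ 0x88 = 0x10.
C[3]: S = E(K, 0x88) = 0x94; 0x94 ⊕ 0x94 = 0x00.
C[4]: S = E(K, 0x94) = 0xE4; 0x41 ⊕ 0xE4 = 0xA5.
C[5]: S = E(K, 0xE4) = 0x25; 0xC3 ⊕ 0x25 = 0xE6.
C[6]: S = E(K, 0x25) = 0x22; 0x08 ⊕ 0x22 = 0x2A.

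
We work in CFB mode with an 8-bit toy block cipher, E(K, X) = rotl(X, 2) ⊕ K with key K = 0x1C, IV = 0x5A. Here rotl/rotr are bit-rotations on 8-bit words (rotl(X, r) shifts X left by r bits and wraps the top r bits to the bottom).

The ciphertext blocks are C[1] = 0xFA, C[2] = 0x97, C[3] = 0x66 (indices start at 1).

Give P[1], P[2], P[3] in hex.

P[1] = 0x8F, P[2] = 0x60, P[3] = 0x24

CFB decryption: P_i = C_i ⊕ E(K, C_{i−1}), with C_{0} = IV.
P[1]: E(K, 0x5A) = 0x75; 0xFA ⊕ 0x75 = 0x8F.
P[2]: E(K, 0xFA) = 0xF7; 0x97 ⊕ 0xF7 = 0x60.
P[3]: E(K, 0x97) = 0x42; 0x66 ⊕ 0x42 = 0x24.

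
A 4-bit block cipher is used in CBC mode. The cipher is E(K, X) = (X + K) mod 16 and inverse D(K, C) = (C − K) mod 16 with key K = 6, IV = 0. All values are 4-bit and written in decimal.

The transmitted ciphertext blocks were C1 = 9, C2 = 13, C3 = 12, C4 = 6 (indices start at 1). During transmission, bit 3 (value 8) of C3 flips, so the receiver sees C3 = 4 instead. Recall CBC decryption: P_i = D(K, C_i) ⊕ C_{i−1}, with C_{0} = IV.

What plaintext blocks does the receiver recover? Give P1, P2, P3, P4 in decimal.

Only C3 changed, to 4. In CBC, a change in C_i garbles P_i and flips the same bit in P_{i+1}. Decrypting the received ciphertext:
P1: D(K, 9) = 3; 3 ⊕ 0 = 3.
P2: D(K, 13) = 7; 7 ⊕ 9 = 14.
P3: D(K, 4) = 14; 14 ⊕ 13 = 3.
P4: D(K, 6) = 0; 0 ⊕ 4 = 4.
Blocks that differ from the original plaintext: P3, P4.

P1 = 3, P2 = 14, P3 = 3, P4 = 4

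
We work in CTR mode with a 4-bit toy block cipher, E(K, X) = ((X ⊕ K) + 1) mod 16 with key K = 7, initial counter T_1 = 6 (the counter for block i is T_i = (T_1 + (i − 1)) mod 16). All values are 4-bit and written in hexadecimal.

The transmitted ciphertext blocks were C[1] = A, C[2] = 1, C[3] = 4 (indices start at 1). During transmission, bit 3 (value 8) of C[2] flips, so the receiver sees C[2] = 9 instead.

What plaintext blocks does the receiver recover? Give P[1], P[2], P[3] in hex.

P[1] = 8, P[2] = 8, P[3] = 4

CTR decryption: S_i = E(K, T_i) where T_i is the counter for block i; P_i = C_i ⊕ S_i.
Only C[2] changed, to 9. In CTR, a change in C_i flips the same bit in P_i only; the keystream is unaffected. Decrypting the received ciphertext:
P[1]: T = 6, S = E(K, T) = 2; A ⊕ 2 = 8.
P[2]: T = 7, S = E(K, T) = 1; 9 ⊕ 1 = 8.
P[3]: T = 8, S = E(K, T) = 0; 4 ⊕ 0 = 4.
Blocks that differ from the original plaintext: P[2].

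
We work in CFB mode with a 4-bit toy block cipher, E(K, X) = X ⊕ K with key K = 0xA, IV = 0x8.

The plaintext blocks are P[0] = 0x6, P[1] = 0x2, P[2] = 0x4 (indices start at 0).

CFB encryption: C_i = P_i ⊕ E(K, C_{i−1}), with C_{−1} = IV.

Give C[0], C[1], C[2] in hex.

C[0]: E(K, 0x8) = 0x2; 0x6 ⊕ 0x2 = 0x4.
C[1]: E(K, 0x4) = 0xE; 0x2 ⊕ 0xE = 0xC.
C[2]: E(K, 0xC) = 0x6; 0x4 ⊕ 0x6 = 0x2.

C[0] = 0x4, C[1] = 0xC, C[2] = 0x2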